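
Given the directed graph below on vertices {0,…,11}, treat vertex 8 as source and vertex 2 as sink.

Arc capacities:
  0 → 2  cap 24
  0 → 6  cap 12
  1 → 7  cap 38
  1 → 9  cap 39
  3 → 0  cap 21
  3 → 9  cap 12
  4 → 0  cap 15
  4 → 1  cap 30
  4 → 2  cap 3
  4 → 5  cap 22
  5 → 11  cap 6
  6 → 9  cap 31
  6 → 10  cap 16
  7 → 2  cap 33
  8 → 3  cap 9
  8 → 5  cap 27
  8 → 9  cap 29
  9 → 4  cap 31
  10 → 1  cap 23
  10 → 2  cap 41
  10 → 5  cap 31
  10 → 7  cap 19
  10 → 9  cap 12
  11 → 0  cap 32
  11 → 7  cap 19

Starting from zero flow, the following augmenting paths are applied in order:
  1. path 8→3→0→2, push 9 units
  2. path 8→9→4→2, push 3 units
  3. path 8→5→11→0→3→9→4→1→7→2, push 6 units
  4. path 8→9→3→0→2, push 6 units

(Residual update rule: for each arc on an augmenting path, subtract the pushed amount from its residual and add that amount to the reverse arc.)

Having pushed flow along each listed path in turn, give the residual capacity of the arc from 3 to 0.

after path 1 (8→3→0→2, push 9): res(3,0)=12
after path 2 (8→9→4→2, push 3): res(3,0)=12
after path 3 (8→5→11→0→3→9→4→1→7→2, push 6): res(3,0)=18
after path 4 (8→9→3→0→2, push 6): res(3,0)=12

Residual capacity of (3,0): 12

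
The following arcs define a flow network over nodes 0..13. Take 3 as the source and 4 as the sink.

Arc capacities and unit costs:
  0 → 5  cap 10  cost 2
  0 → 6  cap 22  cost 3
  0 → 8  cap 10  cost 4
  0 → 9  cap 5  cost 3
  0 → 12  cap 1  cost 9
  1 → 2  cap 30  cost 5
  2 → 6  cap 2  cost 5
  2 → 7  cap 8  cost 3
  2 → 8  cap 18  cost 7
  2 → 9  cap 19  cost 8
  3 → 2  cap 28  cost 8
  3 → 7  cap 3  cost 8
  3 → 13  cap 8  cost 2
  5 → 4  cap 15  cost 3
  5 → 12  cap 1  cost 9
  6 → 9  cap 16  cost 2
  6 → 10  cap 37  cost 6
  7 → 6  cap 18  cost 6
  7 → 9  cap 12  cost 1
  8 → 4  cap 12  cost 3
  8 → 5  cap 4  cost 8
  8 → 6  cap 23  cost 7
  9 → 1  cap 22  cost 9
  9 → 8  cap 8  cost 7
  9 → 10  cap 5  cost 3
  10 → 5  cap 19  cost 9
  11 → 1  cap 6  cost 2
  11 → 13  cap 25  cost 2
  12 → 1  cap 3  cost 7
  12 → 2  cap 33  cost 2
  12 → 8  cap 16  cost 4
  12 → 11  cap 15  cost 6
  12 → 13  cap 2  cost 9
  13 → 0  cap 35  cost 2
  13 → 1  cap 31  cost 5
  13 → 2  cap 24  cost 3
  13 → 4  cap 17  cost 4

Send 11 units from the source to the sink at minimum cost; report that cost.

Minimum cost for 11 units: 102

shortest-cost path #1: 3→13→4 push 8 @ unit cost 6 (adds 48)
shortest-cost path #2: 3→2→8→4 push 3 @ unit cost 18 (adds 54)
total cost = 102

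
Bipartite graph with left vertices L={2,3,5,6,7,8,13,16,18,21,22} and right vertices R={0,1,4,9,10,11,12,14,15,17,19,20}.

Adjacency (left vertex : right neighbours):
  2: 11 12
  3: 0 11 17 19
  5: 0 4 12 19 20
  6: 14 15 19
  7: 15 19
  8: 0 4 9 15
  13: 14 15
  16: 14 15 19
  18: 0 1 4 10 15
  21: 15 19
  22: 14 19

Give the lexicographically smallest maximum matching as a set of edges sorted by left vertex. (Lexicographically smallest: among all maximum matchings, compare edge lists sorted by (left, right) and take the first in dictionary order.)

|M| = 8 (so the lex-smallest maximum matching has 8 edges)
process left vertices in ascending order; for each, take the smallest-labelled available neighbour that still permits 8 edges overall, or leave it unmatched if none does
lex-smallest matching: {2-11, 3-0, 5-4, 6-14, 7-15, 8-9, 16-19, 18-1}

Lex-smallest maximum matching: {(2,11), (3,0), (5,4), (6,14), (7,15), (8,9), (16,19), (18,1)}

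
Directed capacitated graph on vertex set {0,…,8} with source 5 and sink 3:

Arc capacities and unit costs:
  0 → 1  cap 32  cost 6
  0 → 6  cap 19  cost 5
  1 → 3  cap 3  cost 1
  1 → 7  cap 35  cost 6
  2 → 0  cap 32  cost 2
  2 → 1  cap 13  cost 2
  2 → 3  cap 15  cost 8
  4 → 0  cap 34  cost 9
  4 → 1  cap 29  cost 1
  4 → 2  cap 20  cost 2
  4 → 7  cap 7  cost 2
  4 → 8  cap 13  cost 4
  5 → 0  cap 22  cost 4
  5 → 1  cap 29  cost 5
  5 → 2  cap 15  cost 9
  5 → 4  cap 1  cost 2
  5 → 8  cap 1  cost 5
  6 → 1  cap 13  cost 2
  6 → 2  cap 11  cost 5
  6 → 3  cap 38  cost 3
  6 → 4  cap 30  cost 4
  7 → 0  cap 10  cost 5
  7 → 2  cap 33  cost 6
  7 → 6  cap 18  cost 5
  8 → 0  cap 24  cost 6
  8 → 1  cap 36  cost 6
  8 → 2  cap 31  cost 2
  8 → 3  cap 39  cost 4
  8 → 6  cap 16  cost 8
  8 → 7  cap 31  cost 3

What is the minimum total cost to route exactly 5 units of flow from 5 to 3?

shortest-cost path #1: 5→4→1→3 push 1 @ unit cost 4 (adds 4)
shortest-cost path #2: 5→1→3 push 2 @ unit cost 6 (adds 12)
shortest-cost path #3: 5→8→3 push 1 @ unit cost 9 (adds 9)
shortest-cost path #4: 5→0→6→3 push 1 @ unit cost 12 (adds 12)
total cost = 37

Minimum cost for 5 units: 37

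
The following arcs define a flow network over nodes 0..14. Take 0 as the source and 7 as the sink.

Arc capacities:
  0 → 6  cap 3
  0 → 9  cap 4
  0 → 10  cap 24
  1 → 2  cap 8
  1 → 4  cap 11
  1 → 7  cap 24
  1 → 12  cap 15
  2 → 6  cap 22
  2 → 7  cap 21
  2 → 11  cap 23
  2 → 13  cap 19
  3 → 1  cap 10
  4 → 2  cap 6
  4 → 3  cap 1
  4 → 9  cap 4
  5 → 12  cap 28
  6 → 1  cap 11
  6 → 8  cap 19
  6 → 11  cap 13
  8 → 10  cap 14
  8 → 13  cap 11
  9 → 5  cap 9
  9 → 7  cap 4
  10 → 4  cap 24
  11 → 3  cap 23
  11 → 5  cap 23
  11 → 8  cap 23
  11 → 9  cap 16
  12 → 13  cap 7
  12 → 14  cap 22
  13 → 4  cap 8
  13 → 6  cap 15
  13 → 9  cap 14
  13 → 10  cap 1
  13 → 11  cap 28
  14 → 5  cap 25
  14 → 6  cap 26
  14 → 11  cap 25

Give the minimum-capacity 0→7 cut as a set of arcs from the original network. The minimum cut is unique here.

augment #1: 0→9→7 push 4
augment #2: 0→6→1→7 push 3
augment #3: 0→10→4→2→7 push 6
augment #4: 0→10→4→3→1→7 push 1
augment #5: 0→10→4→9→5→12→13→6→1→7 push 4
max flow = 18; residual-reachable set from 0 gives S-side
cut edges (S→T): {(0,6), (0,9), (4,2), (4,3), (4,9)} total cap 18

Min-cut arcs: {(0,6), (0,9), (4,2), (4,3), (4,9)} (total capacity 18)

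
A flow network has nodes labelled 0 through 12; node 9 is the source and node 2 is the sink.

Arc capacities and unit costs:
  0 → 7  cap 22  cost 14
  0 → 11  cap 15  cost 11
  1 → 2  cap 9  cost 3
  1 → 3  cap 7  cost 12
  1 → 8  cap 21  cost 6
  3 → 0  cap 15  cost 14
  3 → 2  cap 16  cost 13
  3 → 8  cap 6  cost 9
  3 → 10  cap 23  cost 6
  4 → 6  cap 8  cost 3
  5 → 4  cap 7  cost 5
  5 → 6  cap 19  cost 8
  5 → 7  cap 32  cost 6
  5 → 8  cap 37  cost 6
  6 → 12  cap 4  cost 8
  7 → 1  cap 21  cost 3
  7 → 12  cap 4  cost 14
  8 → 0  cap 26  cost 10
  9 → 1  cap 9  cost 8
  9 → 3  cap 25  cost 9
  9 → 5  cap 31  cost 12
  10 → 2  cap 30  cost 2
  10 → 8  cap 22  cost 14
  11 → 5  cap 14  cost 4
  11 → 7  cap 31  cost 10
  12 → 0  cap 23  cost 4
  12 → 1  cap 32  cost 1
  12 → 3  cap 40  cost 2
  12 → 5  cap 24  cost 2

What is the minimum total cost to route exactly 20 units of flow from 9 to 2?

Minimum cost for 20 units: 286

shortest-cost path #1: 9→1→2 push 9 @ unit cost 11 (adds 99)
shortest-cost path #2: 9→3→10→2 push 11 @ unit cost 17 (adds 187)
total cost = 286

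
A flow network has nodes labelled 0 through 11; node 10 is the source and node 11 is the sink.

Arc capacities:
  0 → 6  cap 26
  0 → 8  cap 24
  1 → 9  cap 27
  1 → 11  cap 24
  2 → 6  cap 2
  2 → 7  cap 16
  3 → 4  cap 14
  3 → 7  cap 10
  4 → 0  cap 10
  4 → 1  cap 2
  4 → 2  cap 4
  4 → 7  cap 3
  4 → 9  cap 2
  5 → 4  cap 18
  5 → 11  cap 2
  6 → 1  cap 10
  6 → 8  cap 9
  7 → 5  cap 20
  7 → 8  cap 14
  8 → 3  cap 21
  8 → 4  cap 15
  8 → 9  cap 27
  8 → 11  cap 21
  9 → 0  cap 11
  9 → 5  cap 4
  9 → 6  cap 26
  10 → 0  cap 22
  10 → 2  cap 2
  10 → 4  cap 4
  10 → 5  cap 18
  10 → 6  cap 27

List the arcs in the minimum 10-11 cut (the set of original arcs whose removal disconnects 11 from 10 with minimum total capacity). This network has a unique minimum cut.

augment #1: 10→5→11 push 2
augment #2: 10→0→8→11 push 21
augment #3: 10→4→1→11 push 2
augment #4: 10→6→1→11 push 10
max flow = 35; residual-reachable set from 10 gives S-side
cut edges (S→T): {(4,1), (5,11), (6,1), (8,11)} total cap 35

Min-cut arcs: {(4,1), (5,11), (6,1), (8,11)} (total capacity 35)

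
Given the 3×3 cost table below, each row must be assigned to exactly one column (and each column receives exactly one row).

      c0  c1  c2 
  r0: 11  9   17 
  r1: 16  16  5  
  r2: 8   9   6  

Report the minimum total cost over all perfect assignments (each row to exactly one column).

optimal assignment: row0→col1 (cost 9), row1→col2 (cost 5), row2→col0 (cost 8)
total = 9 + 5 + 8 = 22

Minimum assignment cost: 22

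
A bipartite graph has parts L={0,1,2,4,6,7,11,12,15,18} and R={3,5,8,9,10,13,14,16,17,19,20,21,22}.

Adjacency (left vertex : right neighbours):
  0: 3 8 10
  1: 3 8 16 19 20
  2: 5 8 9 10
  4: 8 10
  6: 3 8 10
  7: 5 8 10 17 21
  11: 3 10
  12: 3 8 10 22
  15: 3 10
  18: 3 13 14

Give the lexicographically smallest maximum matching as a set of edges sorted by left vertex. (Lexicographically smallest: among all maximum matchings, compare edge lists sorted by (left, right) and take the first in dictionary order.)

|M| = 8 (so the lex-smallest maximum matching has 8 edges)
process left vertices in ascending order; for each, take the smallest-labelled available neighbour that still permits 8 edges overall, or leave it unmatched if none does
lex-smallest matching: {0-3, 1-16, 2-5, 4-8, 6-10, 7-17, 12-22, 18-13}

Lex-smallest maximum matching: {(0,3), (1,16), (2,5), (4,8), (6,10), (7,17), (12,22), (18,13)}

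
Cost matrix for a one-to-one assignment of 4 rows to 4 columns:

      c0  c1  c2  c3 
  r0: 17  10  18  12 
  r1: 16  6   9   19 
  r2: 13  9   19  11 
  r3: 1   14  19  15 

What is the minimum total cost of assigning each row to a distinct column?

Minimum assignment cost: 31

one of 2 optimal assignments: row0→col1 (cost 10), row1→col2 (cost 9), row2→col3 (cost 11), row3→col0 (cost 1)
total = 10 + 9 + 11 + 1 = 31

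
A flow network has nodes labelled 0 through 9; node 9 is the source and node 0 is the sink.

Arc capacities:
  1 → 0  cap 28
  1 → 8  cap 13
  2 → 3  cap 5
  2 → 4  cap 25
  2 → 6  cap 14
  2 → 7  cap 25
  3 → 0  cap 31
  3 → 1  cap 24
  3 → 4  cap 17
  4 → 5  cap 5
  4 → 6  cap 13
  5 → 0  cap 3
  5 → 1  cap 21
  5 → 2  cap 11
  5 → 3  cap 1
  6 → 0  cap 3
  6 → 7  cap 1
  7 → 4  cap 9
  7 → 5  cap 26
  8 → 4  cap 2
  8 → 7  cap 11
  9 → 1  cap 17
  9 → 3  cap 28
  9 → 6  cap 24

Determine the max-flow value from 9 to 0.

augment #1: 9→1→0 bottleneck 17, total now 17
augment #2: 9→3→0 bottleneck 28, total now 45
augment #3: 9→6→0 bottleneck 3, total now 48
augment #4: 9→6→7→5→0 bottleneck 1, total now 49

Maximum flow value: 49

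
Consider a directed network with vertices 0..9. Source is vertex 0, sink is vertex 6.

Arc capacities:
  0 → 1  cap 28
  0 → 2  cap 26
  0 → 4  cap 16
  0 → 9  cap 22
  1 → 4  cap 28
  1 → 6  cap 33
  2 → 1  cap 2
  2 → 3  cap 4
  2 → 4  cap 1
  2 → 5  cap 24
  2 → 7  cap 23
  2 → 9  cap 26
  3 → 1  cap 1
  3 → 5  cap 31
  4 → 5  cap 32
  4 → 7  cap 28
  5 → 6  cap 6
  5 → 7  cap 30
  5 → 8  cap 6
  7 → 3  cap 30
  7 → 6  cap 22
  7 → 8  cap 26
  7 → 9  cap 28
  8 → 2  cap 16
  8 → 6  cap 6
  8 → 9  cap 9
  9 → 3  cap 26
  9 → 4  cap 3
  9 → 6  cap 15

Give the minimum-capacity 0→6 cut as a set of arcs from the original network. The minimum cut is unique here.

augment #1: 0→1→6 push 28
augment #2: 0→9→6 push 15
augment #3: 0→2→1→6 push 2
augment #4: 0→2→5→6 push 6
augment #5: 0→2→7→6 push 18
augment #6: 0→4→7→6 push 4
augment #7: 0→4→5→8→6 push 6
augment #8: 0→9→3→1→6 push 1
max flow = 80; residual-reachable set from 0 gives S-side
cut edges (S→T): {(0,1), (2,1), (3,1), (5,6), (7,6), (8,6), (9,6)} total cap 80

Min-cut arcs: {(0,1), (2,1), (3,1), (5,6), (7,6), (8,6), (9,6)} (total capacity 80)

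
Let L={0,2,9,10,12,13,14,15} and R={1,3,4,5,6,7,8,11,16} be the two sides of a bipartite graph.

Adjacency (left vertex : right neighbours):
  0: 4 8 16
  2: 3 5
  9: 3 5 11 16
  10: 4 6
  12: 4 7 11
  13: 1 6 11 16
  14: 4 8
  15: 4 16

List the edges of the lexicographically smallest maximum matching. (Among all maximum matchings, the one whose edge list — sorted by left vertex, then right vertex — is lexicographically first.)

Lex-smallest maximum matching: {(0,4), (2,3), (9,5), (10,6), (12,7), (13,1), (14,8), (15,16)}

|M| = 8 (so the lex-smallest maximum matching has 8 edges)
process left vertices in ascending order; for each, take the smallest-labelled available neighbour that still permits 8 edges overall, or leave it unmatched if none does
lex-smallest matching: {0-4, 2-3, 9-5, 10-6, 12-7, 13-1, 14-8, 15-16}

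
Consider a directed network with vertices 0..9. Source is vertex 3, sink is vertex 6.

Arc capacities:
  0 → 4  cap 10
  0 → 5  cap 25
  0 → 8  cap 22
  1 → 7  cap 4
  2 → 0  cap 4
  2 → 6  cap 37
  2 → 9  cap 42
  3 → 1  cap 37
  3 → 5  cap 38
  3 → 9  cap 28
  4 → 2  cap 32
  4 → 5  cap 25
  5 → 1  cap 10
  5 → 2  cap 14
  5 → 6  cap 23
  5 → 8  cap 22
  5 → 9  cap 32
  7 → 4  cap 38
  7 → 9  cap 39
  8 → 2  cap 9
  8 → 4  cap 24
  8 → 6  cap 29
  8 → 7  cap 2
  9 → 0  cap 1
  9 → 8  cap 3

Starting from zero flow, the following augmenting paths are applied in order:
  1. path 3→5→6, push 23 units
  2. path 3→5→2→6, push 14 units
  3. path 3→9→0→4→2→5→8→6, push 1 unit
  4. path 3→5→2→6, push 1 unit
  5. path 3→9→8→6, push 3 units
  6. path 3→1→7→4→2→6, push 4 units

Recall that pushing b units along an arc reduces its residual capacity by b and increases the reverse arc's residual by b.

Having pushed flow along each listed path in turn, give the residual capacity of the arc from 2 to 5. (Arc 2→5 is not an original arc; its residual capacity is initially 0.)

Residual capacity of (2,5): 14

after path 1 (3→5→6, push 23): res(2,5)=0
after path 2 (3→5→2→6, push 14): res(2,5)=14
after path 3 (3→9→0→4→2→5→8→6, push 1): res(2,5)=13
after path 4 (3→5→2→6, push 1): res(2,5)=14
after path 5 (3→9→8→6, push 3): res(2,5)=14
after path 6 (3→1→7→4→2→6, push 4): res(2,5)=14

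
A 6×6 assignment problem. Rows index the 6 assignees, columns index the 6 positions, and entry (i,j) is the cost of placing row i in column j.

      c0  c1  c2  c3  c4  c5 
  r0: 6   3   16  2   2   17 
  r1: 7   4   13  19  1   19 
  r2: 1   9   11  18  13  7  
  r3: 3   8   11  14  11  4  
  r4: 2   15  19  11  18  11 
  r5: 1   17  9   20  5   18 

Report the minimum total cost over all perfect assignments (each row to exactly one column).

Minimum assignment cost: 27

optimal assignment: row0→col3 (cost 2), row1→col4 (cost 1), row2→col1 (cost 9), row3→col5 (cost 4), row4→col0 (cost 2), row5→col2 (cost 9)
total = 2 + 1 + 9 + 4 + 2 + 9 = 27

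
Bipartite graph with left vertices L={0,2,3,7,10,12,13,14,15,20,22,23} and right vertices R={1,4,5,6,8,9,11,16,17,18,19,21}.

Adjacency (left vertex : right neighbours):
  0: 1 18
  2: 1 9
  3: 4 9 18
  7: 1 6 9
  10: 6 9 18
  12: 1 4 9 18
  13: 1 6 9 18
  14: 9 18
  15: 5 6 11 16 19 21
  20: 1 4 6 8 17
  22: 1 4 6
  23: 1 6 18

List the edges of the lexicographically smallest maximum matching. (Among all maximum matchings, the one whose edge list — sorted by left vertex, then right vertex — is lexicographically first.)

Lex-smallest maximum matching: {(0,1), (2,9), (3,4), (7,6), (10,18), (15,5), (20,8)}

|M| = 7 (so the lex-smallest maximum matching has 7 edges)
process left vertices in ascending order; for each, take the smallest-labelled available neighbour that still permits 7 edges overall, or leave it unmatched if none does
lex-smallest matching: {0-1, 2-9, 3-4, 7-6, 10-18, 15-5, 20-8}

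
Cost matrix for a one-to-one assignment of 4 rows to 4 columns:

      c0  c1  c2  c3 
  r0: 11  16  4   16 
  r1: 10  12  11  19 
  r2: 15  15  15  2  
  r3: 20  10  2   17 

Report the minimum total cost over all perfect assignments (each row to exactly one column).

optimal assignment: row0→col2 (cost 4), row1→col0 (cost 10), row2→col3 (cost 2), row3→col1 (cost 10)
total = 4 + 10 + 2 + 10 = 26

Minimum assignment cost: 26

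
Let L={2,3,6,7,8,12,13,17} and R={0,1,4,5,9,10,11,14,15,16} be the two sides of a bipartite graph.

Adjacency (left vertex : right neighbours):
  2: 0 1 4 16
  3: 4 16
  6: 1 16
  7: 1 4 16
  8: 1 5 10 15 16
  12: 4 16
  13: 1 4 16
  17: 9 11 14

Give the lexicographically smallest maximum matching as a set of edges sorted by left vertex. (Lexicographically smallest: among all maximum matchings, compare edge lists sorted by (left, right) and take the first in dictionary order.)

Lex-smallest maximum matching: {(2,0), (3,4), (6,1), (7,16), (8,5), (17,9)}

|M| = 6 (so the lex-smallest maximum matching has 6 edges)
process left vertices in ascending order; for each, take the smallest-labelled available neighbour that still permits 6 edges overall, or leave it unmatched if none does
lex-smallest matching: {2-0, 3-4, 6-1, 7-16, 8-5, 17-9}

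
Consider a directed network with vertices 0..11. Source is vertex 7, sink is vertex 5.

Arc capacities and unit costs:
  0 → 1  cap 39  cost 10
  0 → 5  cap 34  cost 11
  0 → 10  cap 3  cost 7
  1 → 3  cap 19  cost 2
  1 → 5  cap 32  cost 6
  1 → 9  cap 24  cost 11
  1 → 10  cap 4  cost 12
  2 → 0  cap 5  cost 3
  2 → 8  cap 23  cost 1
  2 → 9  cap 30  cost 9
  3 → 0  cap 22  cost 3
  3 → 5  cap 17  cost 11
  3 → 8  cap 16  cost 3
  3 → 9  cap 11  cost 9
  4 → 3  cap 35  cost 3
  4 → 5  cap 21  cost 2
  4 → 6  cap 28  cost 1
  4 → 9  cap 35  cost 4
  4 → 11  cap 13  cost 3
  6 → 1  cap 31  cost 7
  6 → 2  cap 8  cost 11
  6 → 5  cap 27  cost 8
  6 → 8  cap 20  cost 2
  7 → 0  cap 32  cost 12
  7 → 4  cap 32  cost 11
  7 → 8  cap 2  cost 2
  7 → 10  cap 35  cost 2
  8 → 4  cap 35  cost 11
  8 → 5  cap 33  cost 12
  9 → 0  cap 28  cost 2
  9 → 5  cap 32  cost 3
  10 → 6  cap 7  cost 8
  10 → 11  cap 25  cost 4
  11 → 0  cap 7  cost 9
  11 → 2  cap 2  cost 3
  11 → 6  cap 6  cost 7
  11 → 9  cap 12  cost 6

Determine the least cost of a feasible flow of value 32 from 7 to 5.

shortest-cost path #1: 7→4→5 push 21 @ unit cost 13 (adds 273)
shortest-cost path #2: 7→8→5 push 2 @ unit cost 14 (adds 28)
shortest-cost path #3: 7→10→11→9→5 push 9 @ unit cost 15 (adds 135)
total cost = 436

Minimum cost for 32 units: 436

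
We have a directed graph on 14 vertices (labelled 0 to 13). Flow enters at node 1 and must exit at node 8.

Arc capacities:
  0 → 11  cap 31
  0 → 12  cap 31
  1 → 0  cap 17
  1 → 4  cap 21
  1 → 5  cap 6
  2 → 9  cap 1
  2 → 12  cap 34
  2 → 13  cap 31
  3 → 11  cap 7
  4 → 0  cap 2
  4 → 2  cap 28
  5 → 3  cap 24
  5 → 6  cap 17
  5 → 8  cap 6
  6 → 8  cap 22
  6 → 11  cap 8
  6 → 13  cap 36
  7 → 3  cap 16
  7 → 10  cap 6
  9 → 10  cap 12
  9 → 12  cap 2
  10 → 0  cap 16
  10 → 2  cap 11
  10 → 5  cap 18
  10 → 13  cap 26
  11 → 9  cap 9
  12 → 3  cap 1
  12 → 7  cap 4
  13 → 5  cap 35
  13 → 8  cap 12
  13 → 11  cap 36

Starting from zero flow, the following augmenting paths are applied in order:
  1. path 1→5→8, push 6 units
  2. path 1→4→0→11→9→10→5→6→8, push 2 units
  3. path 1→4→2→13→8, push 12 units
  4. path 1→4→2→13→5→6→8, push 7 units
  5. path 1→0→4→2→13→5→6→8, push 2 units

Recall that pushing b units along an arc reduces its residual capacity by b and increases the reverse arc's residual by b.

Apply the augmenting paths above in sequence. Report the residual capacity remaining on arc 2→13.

Residual capacity of (2,13): 10

after path 1 (1→5→8, push 6): res(2,13)=31
after path 2 (1→4→0→11→9→10→5→6→8, push 2): res(2,13)=31
after path 3 (1→4→2→13→8, push 12): res(2,13)=19
after path 4 (1→4→2→13→5→6→8, push 7): res(2,13)=12
after path 5 (1→0→4→2→13→5→6→8, push 2): res(2,13)=10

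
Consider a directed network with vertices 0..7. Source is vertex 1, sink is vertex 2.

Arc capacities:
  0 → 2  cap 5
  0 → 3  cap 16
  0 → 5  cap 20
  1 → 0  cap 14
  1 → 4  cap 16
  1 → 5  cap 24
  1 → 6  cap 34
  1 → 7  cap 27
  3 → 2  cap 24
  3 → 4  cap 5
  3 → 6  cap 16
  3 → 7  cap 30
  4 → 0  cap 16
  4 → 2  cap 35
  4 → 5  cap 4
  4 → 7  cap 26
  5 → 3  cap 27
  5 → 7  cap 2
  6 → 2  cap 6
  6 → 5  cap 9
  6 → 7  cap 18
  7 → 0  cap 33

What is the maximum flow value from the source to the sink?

Maximum flow value: 56

augment #1: 1→0→2 bottleneck 5, total now 5
augment #2: 1→4→2 bottleneck 16, total now 21
augment #3: 1→6→2 bottleneck 6, total now 27
augment #4: 1→0→3→2 bottleneck 9, total now 36
augment #5: 1→5→3→2 bottleneck 15, total now 51
augment #6: 1→5→3→4→2 bottleneck 5, total now 56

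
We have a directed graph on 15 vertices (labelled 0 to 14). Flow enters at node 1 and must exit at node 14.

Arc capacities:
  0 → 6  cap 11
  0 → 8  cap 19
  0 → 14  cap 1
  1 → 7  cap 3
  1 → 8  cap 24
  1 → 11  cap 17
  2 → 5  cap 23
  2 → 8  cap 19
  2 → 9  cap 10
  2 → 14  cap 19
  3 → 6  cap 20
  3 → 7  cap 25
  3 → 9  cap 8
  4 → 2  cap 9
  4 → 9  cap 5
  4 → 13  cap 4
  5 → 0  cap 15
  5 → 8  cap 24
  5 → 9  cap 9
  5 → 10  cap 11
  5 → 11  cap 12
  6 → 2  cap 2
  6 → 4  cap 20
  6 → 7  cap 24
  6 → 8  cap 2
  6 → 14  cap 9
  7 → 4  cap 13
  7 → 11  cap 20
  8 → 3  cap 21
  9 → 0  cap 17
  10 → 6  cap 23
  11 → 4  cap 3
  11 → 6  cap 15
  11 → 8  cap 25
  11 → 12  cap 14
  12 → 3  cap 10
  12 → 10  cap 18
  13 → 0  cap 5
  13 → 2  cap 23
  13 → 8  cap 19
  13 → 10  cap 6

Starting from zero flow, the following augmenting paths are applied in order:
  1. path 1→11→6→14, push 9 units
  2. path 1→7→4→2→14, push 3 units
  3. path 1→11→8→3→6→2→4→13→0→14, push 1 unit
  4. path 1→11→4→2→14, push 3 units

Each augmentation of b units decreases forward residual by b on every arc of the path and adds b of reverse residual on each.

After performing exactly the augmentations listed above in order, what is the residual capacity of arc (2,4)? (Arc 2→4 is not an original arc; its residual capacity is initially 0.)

after path 1 (1→11→6→14, push 9): res(2,4)=0
after path 2 (1→7→4→2→14, push 3): res(2,4)=3
after path 3 (1→11→8→3→6→2→4→13→0→14, push 1): res(2,4)=2
after path 4 (1→11→4→2→14, push 3): res(2,4)=5

Residual capacity of (2,4): 5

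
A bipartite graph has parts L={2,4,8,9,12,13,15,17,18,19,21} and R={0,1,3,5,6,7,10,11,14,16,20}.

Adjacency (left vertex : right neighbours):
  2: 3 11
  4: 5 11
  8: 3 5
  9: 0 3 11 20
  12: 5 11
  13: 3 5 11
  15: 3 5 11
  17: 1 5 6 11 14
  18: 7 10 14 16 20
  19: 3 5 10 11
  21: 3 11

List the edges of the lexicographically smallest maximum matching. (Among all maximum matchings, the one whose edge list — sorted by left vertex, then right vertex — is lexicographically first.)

Lex-smallest maximum matching: {(2,3), (4,5), (9,0), (12,11), (17,1), (18,7), (19,10)}

|M| = 7 (so the lex-smallest maximum matching has 7 edges)
process left vertices in ascending order; for each, take the smallest-labelled available neighbour that still permits 7 edges overall, or leave it unmatched if none does
lex-smallest matching: {2-3, 4-5, 9-0, 12-11, 17-1, 18-7, 19-10}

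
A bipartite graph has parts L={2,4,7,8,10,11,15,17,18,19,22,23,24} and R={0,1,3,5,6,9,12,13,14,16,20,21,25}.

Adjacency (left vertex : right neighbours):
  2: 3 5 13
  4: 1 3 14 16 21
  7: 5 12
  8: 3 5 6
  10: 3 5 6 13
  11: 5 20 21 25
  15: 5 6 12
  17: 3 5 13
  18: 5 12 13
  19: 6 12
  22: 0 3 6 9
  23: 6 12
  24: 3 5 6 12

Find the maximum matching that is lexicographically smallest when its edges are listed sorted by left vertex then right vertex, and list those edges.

Lex-smallest maximum matching: {(2,3), (4,1), (7,5), (8,6), (10,13), (11,20), (15,12), (22,0)}

|M| = 8 (so the lex-smallest maximum matching has 8 edges)
process left vertices in ascending order; for each, take the smallest-labelled available neighbour that still permits 8 edges overall, or leave it unmatched if none does
lex-smallest matching: {2-3, 4-1, 7-5, 8-6, 10-13, 11-20, 15-12, 22-0}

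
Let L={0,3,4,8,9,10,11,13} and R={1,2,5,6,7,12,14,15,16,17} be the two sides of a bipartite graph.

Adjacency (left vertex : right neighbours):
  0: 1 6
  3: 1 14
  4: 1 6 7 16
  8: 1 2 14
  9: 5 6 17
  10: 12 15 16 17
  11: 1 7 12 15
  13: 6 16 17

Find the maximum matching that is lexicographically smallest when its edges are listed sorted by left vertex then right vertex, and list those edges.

|M| = 8 (so the lex-smallest maximum matching has 8 edges)
process left vertices in ascending order; for each, take the smallest-labelled available neighbour that still permits 8 edges overall, or leave it unmatched if none does
lex-smallest matching: {0-1, 3-14, 4-6, 8-2, 9-5, 10-12, 11-7, 13-16}

Lex-smallest maximum matching: {(0,1), (3,14), (4,6), (8,2), (9,5), (10,12), (11,7), (13,16)}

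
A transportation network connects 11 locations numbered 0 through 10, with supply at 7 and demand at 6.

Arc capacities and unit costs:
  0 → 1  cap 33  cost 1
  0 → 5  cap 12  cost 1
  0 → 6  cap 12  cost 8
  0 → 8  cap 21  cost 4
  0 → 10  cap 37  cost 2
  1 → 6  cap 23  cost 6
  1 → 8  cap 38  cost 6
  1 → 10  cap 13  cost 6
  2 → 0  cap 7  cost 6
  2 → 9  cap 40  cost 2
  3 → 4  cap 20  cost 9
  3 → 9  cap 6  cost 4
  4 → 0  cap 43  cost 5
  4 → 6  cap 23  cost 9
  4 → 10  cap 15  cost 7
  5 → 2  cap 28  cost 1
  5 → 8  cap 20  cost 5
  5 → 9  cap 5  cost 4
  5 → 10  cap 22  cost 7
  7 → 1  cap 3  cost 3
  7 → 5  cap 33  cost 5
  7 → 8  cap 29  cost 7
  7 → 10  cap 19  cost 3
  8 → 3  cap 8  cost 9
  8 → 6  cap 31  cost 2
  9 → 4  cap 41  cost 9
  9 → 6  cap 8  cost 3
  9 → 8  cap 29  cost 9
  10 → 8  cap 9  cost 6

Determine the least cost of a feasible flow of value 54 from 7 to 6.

Minimum cost for 54 units: 661

shortest-cost path #1: 7→8→6 push 29 @ unit cost 9 (adds 261)
shortest-cost path #2: 7→1→6 push 3 @ unit cost 9 (adds 27)
shortest-cost path #3: 7→10→8→6 push 2 @ unit cost 11 (adds 22)
shortest-cost path #4: 7→5→2→9→6 push 8 @ unit cost 11 (adds 88)
shortest-cost path #5: 7→5→2→0→1→6 push 7 @ unit cost 19 (adds 133)
shortest-cost path #6: 7→5→2→9→4→6 push 5 @ unit cost 26 (adds 130)
total cost = 661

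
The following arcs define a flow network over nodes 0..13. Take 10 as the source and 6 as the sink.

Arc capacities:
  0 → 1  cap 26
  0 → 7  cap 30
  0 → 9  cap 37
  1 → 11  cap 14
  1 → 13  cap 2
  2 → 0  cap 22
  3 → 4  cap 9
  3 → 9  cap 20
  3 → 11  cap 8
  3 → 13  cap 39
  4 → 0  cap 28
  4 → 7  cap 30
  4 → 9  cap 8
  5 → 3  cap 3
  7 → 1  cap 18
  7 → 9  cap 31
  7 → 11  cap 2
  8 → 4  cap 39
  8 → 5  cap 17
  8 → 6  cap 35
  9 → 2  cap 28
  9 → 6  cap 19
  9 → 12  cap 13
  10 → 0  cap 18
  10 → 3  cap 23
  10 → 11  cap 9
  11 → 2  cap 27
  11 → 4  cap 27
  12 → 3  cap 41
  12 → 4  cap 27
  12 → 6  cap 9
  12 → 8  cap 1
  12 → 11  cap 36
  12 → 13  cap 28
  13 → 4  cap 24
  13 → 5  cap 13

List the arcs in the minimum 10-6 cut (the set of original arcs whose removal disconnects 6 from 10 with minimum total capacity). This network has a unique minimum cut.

augment #1: 10→0→9→6 push 18
augment #2: 10→3→9→6 push 1
augment #3: 10→3→9→12→6 push 9
augment #4: 10→3→9→12→8→6 push 1
max flow = 29; residual-reachable set from 10 gives S-side
cut edges (S→T): {(9,6), (12,6), (12,8)} total cap 29

Min-cut arcs: {(9,6), (12,6), (12,8)} (total capacity 29)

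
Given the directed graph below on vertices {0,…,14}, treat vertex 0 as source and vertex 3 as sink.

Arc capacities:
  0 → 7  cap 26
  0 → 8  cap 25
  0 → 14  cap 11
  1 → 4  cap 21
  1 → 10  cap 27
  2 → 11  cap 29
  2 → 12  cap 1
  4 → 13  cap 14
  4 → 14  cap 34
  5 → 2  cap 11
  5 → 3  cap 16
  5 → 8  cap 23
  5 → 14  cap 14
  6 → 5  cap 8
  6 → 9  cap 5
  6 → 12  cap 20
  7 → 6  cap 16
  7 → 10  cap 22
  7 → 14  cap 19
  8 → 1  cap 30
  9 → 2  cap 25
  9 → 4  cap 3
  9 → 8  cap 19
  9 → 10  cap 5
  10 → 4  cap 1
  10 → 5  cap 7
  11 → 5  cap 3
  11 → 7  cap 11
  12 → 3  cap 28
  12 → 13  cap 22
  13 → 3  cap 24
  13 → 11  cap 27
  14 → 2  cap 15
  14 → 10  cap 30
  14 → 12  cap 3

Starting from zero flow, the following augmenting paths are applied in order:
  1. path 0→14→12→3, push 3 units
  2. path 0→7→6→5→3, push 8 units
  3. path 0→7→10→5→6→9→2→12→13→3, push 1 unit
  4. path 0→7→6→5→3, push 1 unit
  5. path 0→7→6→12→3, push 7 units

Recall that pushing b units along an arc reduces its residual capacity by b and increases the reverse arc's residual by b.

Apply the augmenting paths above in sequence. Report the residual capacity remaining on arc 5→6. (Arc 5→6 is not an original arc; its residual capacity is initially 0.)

after path 1 (0→14→12→3, push 3): res(5,6)=0
after path 2 (0→7→6→5→3, push 8): res(5,6)=8
after path 3 (0→7→10→5→6→9→2→12→13→3, push 1): res(5,6)=7
after path 4 (0→7→6→5→3, push 1): res(5,6)=8
after path 5 (0→7→6→12→3, push 7): res(5,6)=8

Residual capacity of (5,6): 8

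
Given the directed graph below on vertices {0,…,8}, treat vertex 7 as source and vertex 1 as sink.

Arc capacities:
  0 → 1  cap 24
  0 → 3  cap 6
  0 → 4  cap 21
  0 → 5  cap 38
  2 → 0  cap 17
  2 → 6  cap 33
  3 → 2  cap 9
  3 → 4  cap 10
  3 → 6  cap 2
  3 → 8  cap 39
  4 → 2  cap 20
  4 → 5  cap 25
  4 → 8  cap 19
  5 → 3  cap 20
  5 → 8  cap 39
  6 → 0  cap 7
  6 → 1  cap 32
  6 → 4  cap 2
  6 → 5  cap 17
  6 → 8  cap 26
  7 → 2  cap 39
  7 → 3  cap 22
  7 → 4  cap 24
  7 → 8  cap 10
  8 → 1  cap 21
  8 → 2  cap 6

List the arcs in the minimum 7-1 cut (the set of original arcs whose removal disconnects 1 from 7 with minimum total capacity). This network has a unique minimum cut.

augment #1: 7→8→1 push 10
augment #2: 7→2→0→1 push 17
augment #3: 7→2→6→1 push 22
augment #4: 7→3→6→1 push 2
augment #5: 7→3→8→1 push 11
augment #6: 7→3→2→6→1 push 8
augment #7: 7→3→2→6→0→1 push 1
augment #8: 7→4→2→6→0→1 push 2
max flow = 73; residual-reachable set from 7 gives S-side
cut edges (S→T): {(2,0), (2,6), (3,6), (8,1)} total cap 73

Min-cut arcs: {(2,0), (2,6), (3,6), (8,1)} (total capacity 73)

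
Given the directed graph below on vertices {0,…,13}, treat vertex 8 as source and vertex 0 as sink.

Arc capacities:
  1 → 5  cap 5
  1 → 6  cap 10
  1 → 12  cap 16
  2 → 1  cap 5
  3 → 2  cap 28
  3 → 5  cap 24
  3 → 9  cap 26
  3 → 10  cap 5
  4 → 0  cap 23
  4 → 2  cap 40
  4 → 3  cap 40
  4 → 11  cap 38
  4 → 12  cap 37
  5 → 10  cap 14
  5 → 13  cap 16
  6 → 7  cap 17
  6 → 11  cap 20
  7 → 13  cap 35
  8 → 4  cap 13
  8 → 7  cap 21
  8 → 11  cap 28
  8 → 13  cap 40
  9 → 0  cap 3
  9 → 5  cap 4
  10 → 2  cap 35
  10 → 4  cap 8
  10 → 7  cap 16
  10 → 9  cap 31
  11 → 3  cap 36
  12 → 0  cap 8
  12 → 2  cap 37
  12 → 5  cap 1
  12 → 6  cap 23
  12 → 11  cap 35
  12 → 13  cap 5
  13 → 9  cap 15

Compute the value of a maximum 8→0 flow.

Maximum flow value: 29

augment #1: 8→4→0 bottleneck 13, total now 13
augment #2: 8→13→9→0 bottleneck 3, total now 16
augment #3: 8→11→3→10→4→0 bottleneck 5, total now 21
augment #4: 8→11→3→2→1→12→0 bottleneck 5, total now 26
augment #5: 8→11→3→5→10→4→0 bottleneck 3, total now 29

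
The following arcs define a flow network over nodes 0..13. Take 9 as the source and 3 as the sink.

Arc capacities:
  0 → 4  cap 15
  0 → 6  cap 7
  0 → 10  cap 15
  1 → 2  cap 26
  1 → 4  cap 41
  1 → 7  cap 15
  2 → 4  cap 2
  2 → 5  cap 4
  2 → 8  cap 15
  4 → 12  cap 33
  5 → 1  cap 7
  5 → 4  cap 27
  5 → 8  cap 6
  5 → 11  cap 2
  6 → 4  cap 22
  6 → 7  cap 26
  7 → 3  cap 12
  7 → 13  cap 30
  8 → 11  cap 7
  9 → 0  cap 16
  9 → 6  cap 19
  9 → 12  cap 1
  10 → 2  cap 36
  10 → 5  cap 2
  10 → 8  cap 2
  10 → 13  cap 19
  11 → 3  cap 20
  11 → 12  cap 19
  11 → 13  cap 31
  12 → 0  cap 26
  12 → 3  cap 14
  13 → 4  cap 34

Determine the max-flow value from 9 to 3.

Maximum flow value: 35

augment #1: 9→12→3 bottleneck 1, total now 1
augment #2: 9→6→7→3 bottleneck 12, total now 13
augment #3: 9→0→4→12→3 bottleneck 13, total now 26
augment #4: 9→0→10→5→11→3 bottleneck 2, total now 28
augment #5: 9→0→10→8→11→3 bottleneck 1, total now 29
augment #6: 9→6→4→0→10→8→11→3 bottleneck 1, total now 30
augment #7: 9→6→4→0→10→2→8→11→3 bottleneck 5, total now 35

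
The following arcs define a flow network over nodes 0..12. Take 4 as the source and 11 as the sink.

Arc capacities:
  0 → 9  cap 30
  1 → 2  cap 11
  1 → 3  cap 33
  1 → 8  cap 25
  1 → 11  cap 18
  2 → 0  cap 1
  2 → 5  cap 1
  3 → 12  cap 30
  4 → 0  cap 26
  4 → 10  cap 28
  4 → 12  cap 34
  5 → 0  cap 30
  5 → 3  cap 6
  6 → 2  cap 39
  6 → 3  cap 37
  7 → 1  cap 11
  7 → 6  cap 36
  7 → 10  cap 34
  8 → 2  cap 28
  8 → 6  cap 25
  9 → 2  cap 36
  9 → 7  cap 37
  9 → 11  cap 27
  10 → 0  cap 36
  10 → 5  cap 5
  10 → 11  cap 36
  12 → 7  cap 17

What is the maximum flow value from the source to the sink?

Maximum flow value: 71

augment #1: 4→10→11 bottleneck 28, total now 28
augment #2: 4→0→9→11 bottleneck 26, total now 54
augment #3: 4→12→7→1→11 bottleneck 11, total now 65
augment #4: 4→12→7→10→11 bottleneck 6, total now 71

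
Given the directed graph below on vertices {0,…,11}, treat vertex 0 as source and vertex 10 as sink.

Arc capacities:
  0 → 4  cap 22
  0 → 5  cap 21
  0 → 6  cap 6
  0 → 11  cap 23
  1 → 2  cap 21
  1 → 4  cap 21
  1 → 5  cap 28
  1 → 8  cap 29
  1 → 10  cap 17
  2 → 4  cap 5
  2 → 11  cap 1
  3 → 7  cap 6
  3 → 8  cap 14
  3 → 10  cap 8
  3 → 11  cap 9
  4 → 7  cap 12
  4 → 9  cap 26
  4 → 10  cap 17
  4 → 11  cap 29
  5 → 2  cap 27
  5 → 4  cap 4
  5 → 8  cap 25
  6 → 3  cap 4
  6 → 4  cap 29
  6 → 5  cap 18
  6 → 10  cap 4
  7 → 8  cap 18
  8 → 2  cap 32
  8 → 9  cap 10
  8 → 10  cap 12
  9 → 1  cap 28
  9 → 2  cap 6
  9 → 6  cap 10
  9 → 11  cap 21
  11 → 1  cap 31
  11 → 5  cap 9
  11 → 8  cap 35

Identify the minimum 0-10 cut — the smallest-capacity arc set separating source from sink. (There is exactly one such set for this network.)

augment #1: 0→4→10 push 17
augment #2: 0→6→10 push 4
augment #3: 0→5→8→10 push 12
augment #4: 0→6→3→10 push 2
augment #5: 0→11→1→10 push 17
augment #6: 0→4→9→6→3→10 push 2
max flow = 54; residual-reachable set from 0 gives S-side
cut edges (S→T): {(1,10), (4,10), (6,3), (6,10), (8,10)} total cap 54

Min-cut arcs: {(1,10), (4,10), (6,3), (6,10), (8,10)} (total capacity 54)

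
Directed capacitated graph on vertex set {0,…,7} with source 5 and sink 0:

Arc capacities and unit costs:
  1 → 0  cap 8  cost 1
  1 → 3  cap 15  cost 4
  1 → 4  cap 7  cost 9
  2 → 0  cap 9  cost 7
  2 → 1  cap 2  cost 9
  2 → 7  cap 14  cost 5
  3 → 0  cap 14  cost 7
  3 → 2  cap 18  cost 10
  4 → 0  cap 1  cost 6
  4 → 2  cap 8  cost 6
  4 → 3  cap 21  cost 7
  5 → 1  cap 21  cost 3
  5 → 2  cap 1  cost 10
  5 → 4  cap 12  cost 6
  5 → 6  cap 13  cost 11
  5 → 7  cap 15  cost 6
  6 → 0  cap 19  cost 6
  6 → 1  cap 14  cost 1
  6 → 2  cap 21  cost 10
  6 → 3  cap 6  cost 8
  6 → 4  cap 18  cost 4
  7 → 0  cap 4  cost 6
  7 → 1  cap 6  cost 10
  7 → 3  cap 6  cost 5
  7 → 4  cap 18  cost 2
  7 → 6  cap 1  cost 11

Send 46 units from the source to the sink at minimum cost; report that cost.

Minimum cost for 46 units: 625

shortest-cost path #1: 5→1→0 push 8 @ unit cost 4 (adds 32)
shortest-cost path #2: 5→7→0 push 4 @ unit cost 12 (adds 48)
shortest-cost path #3: 5→4→0 push 1 @ unit cost 12 (adds 12)
shortest-cost path #4: 5→1→3→0 push 13 @ unit cost 14 (adds 182)
shortest-cost path #5: 5→6→0 push 13 @ unit cost 17 (adds 221)
shortest-cost path #6: 5→2→0 push 1 @ unit cost 17 (adds 17)
shortest-cost path #7: 5→7→3→0 push 1 @ unit cost 18 (adds 18)
shortest-cost path #8: 5→4→2→0 push 5 @ unit cost 19 (adds 95)
total cost = 625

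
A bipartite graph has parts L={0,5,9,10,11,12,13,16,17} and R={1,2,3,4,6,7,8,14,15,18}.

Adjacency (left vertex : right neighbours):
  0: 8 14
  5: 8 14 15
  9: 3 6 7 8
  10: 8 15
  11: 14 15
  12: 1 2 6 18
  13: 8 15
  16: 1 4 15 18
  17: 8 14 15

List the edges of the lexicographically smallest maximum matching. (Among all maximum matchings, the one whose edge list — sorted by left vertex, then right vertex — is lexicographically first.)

Lex-smallest maximum matching: {(0,8), (5,14), (9,3), (10,15), (12,1), (16,4)}

|M| = 6 (so the lex-smallest maximum matching has 6 edges)
process left vertices in ascending order; for each, take the smallest-labelled available neighbour that still permits 6 edges overall, or leave it unmatched if none does
lex-smallest matching: {0-8, 5-14, 9-3, 10-15, 12-1, 16-4}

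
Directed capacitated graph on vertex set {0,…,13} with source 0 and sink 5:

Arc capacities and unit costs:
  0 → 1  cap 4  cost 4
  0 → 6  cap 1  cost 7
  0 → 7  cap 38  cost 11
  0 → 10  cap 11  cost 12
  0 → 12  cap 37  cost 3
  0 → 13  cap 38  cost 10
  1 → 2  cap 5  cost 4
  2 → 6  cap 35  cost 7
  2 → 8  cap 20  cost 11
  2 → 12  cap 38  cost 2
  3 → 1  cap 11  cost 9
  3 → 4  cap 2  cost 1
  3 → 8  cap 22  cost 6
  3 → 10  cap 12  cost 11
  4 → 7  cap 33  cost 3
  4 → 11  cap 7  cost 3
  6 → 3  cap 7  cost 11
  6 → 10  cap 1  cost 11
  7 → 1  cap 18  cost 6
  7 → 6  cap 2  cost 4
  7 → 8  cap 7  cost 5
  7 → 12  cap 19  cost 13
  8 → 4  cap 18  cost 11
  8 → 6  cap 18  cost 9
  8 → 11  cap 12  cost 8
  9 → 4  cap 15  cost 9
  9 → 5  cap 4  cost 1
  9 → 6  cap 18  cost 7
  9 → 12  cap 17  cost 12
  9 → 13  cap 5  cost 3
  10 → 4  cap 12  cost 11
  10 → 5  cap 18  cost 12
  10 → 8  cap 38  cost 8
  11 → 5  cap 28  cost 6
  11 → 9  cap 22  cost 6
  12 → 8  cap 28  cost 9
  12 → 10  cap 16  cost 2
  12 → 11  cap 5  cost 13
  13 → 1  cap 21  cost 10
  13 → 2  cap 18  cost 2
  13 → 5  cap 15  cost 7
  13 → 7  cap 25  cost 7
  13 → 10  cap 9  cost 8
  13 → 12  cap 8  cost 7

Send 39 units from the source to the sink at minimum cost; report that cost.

Minimum cost for 39 units: 711

shortest-cost path #1: 0→13→5 push 15 @ unit cost 17 (adds 255)
shortest-cost path #2: 0→12→10→5 push 16 @ unit cost 17 (adds 272)
shortest-cost path #3: 0→12→11→5 push 5 @ unit cost 22 (adds 110)
shortest-cost path #4: 0→10→5 push 2 @ unit cost 24 (adds 48)
shortest-cost path #5: 0→12→8→11→5 push 1 @ unit cost 26 (adds 26)
total cost = 711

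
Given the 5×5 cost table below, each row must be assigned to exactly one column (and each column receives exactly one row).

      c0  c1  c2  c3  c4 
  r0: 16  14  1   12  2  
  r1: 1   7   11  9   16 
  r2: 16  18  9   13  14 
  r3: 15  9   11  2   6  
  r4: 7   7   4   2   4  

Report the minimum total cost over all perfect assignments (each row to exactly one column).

Minimum assignment cost: 21

optimal assignment: row0→col4 (cost 2), row1→col0 (cost 1), row2→col2 (cost 9), row3→col3 (cost 2), row4→col1 (cost 7)
total = 2 + 1 + 9 + 2 + 7 = 21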